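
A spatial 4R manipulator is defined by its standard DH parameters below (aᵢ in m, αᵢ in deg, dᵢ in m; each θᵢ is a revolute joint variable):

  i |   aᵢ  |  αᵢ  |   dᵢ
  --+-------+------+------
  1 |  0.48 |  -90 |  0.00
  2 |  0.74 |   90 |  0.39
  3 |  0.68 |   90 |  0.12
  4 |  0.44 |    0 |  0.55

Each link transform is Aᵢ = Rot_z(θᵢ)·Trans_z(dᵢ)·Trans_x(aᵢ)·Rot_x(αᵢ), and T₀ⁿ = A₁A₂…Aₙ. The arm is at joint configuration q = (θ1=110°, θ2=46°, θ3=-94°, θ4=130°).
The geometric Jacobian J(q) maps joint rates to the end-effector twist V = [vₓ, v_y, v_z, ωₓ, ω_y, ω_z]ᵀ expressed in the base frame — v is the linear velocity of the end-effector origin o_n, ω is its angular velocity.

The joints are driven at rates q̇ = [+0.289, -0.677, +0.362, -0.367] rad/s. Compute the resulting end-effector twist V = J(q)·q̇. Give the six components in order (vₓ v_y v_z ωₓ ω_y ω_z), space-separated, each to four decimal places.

o_n = [-0.3457, 0.8558, 0.1998]
J₁: ẑ×o_n = [-0.8558, -0.3457, 0.0000], ω = ẑ
J2: z=[-0.9397, -0.3420, 0.0000] o=[-0.1642, 0.4511, 0.0000] → [-0.0683, 0.1877, -0.4425, -0.9397, -0.3420, 0.0000]
J3: z=[-0.2460, 0.6760, 0.6947] o=[-0.7065, 0.8007, -0.5323] → [0.4566, 0.4307, -0.2574, -0.2460, 0.6760, 0.6947]
J4: z=[0.1715, -0.6750, 0.7176] o=[-0.0873, 1.0829, -0.4148] → [-0.2520, -0.2908, -0.2134, 0.1715, -0.6750, 0.7176]
V = J·q̇ = [0.0567, 0.0356, 0.2847, 0.4842, 0.7240, 0.2771]

0.0567 0.0356 0.2847 0.4842 0.7240 0.2771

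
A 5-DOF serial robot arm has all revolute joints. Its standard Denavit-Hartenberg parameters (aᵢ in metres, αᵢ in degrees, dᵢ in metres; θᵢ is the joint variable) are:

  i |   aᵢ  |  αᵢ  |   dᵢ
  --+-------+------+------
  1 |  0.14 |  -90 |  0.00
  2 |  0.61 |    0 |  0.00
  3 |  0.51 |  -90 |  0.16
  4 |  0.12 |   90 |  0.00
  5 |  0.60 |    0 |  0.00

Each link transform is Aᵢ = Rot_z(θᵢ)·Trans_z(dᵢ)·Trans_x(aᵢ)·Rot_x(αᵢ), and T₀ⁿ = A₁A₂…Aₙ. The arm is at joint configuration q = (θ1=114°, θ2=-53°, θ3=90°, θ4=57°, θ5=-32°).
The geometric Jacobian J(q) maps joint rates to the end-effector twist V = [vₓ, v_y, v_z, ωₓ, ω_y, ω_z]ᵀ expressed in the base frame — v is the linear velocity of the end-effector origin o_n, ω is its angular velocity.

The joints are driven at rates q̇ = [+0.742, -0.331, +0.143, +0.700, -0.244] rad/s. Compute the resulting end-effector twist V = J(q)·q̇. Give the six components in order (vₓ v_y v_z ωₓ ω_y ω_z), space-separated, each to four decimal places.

o_n = [-0.2254, 1.4095, 0.2281]
J₁: ẑ×o_n = [-1.4095, -0.2254, 0.0000], ω = ẑ
J2: z=[-0.9135, -0.4067, 0.0000] o=[-0.0569, 0.1279, 0.0000] → [-0.0928, 0.2083, -1.2393, -0.9135, -0.4067, 0.0000]
J3: z=[-0.9135, -0.4067, 0.0000] o=[-0.2063, 0.4633, 0.4872] → [0.1054, -0.2367, -0.8722, -0.9135, -0.4067, 0.0000]
J4: z=[0.2448, -0.5498, -0.7986] o=[-0.5181, 0.7703, 0.1802] → [0.4842, -0.2455, 0.3174, 0.2448, -0.5498, -0.7986]
J5: z=[-0.7700, 0.3904, -0.5047] o=[-0.4474, 0.8589, 0.1409] → [0.3119, -0.0449, -0.5106, -0.7700, 0.3904, -0.5047]
V = J·q̇ = [-0.7372, -0.4309, 0.6322, 0.5310, -0.4036, 0.3061]

-0.7372 -0.4309 0.6322 0.5310 -0.4036 0.3061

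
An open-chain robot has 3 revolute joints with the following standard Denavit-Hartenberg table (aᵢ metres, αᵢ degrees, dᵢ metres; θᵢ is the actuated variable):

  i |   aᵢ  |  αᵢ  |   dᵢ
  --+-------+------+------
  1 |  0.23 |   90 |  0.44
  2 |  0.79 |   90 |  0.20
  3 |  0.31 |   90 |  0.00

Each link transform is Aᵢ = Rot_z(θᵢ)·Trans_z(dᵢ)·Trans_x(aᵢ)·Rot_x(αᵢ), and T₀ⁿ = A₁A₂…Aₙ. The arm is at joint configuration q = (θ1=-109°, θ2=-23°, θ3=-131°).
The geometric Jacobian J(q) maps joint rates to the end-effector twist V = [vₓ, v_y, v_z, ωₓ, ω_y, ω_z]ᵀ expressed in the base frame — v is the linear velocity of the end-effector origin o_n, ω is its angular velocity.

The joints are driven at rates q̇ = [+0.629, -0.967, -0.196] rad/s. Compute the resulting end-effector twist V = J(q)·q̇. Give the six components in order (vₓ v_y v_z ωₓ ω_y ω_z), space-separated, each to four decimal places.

o_n = [-0.2186, -0.7391, 0.2108]
J₁: ẑ×o_n = [0.7391, -0.2186, 0.0000], ω = ẑ
J2: z=[-0.9455, 0.3256, 0.0000] o=[-0.0749, -0.2175, 0.4400] → [-0.0746, -0.2167, 0.5400, -0.9455, 0.3256, 0.0000]
J3: z=[0.1272, 0.3694, -0.9205] o=[-0.5007, -0.8399, 0.1313] → [0.1222, -0.2698, -0.0914, 0.1272, 0.3694, -0.9205]
V = J·q̇ = [0.5131, 0.1250, -0.5043, 0.8894, -0.3872, 0.8094]

0.5131 0.1250 -0.5043 0.8894 -0.3872 0.8094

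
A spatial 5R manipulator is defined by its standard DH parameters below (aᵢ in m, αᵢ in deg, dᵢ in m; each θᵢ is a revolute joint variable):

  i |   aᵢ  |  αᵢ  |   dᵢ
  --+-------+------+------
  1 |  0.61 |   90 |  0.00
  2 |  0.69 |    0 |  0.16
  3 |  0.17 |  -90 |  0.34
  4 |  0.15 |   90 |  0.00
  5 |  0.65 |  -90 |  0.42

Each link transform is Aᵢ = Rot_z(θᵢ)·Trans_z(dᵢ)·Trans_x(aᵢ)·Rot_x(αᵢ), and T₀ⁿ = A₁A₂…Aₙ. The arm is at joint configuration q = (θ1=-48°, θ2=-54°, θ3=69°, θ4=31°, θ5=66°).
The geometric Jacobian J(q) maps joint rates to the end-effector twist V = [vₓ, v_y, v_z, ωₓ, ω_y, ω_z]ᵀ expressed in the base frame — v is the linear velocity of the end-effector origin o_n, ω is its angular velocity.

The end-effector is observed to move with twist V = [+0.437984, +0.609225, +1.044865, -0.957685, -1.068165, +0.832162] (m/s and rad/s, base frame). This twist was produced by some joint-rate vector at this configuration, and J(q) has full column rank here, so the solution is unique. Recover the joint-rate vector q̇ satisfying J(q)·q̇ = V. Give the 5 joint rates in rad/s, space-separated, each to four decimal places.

0.4340 0.9960 0.0130 0.3450 0.4870

o_n = [0.5755, -1.6054, 0.2073]
J₁: ẑ×o_n = [1.6054, 0.5755, -0.0000], ω = ẑ
J2: z=[-0.7431, -0.6691, 0.0000] o=[0.4082, -0.4533, 0.0000] → [-0.1387, 0.1540, 0.9681, -0.7431, -0.6691, 0.0000]
J3: z=[-0.7431, -0.6691, 0.0000] o=[0.5606, -0.8618, -0.5582] → [-0.5122, 0.5689, 0.5626, -0.7431, -0.6691, 0.0000]
J4: z=[-0.1732, 0.1923, 0.9659] o=[0.4179, -1.2113, -0.5142] → [0.5195, 0.2772, 0.0379, -0.1732, 0.1923, 0.9659]
J5: z=[-0.3041, -0.9433, 0.1333] o=[0.5584, -1.2519, -0.4809] → [-0.6020, 0.2116, 0.1236, -0.3041, -0.9433, 0.1333]
q̇ = J⁺·V = [0.4340, 0.9960, 0.0130, 0.3450, 0.4870]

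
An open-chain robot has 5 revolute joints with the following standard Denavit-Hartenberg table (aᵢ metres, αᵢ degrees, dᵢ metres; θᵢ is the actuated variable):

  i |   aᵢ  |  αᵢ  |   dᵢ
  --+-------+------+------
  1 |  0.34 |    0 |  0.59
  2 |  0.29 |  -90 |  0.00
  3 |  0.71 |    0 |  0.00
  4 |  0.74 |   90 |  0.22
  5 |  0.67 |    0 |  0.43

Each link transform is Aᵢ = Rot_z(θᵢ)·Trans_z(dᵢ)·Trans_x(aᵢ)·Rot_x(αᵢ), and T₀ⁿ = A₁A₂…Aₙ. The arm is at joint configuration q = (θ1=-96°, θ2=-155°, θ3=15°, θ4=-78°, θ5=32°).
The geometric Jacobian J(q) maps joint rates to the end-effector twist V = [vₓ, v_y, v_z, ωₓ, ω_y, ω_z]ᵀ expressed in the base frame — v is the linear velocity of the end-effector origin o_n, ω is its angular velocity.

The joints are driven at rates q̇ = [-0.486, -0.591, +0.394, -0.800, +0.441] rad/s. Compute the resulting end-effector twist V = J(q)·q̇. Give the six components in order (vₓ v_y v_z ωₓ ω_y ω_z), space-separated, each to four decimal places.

0.8320 0.2793 -0.3241 0.5118 -0.2393 -0.8768

o_n = [-0.9656, 0.5966, 1.7671]
J₁: ẑ×o_n = [-0.5966, -0.9656, 0.0000], ω = ẑ
J2: z=[0.0000, 0.0000, 1.0000] o=[-0.0355, -0.3381, 0.5900] → [-0.9347, -0.9300, 0.0000, 0.0000, 0.0000, 1.0000]
J3: z=[-0.9455, -0.3256, 0.0000] o=[-0.1300, -0.0639, 0.5900] → [-0.3832, 1.1129, -0.8966, -0.9455, -0.3256, 0.0000]
J4: z=[-0.9455, -0.3256, 0.0000] o=[-0.3532, 0.5845, 0.4062] → [-0.4430, 1.2867, -0.2108, -0.9455, -0.3256, 0.0000]
J5: z=[0.2901, -0.8425, 0.4540] o=[-0.6706, 0.8305, 1.0656] → [-0.4848, -0.3374, -0.3163, 0.2901, -0.8425, 0.4540]
V = J·q̇ = [0.8320, 0.2793, -0.3241, 0.5118, -0.2393, -0.8768]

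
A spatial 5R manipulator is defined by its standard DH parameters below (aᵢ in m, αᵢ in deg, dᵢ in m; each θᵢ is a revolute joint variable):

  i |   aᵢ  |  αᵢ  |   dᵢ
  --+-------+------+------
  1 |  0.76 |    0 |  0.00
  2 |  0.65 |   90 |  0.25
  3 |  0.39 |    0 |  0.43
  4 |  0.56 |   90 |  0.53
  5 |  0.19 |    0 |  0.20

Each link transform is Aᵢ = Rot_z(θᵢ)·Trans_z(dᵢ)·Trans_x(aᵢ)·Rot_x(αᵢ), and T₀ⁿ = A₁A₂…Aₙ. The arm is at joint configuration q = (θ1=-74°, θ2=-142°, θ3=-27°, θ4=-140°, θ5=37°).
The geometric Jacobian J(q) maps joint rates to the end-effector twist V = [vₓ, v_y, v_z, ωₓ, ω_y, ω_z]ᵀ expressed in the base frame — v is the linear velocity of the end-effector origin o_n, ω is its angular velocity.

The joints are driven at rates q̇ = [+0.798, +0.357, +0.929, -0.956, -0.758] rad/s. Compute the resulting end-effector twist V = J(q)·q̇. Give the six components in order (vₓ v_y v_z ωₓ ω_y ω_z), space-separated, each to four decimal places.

o_n = [0.6314, 0.2908, 0.1077]
J₁: ẑ×o_n = [-0.2908, 0.6314, 0.0000], ω = ẑ
J2: z=[0.0000, 0.0000, 1.0000] o=[0.2095, -0.7306, 0.0000] → [-1.0214, 0.4219, 0.0000, 0.0000, 0.0000, 1.0000]
J3: z=[0.5878, 0.8090, 0.0000] o=[-0.3164, -0.3485, 0.2500] → [-0.1151, 0.0836, -0.3910, 0.5878, 0.8090, 0.0000]
J4: z=[0.5878, 0.8090, 0.0000] o=[-0.3448, 0.2036, 0.0729] → [0.0281, -0.0204, -0.7385, 0.5878, 0.8090, 0.0000]
J5: z=[0.1820, -0.1322, 0.9744] o=[0.4082, 0.3117, -0.0530] → [-0.0009, 0.1882, 0.0257, 0.1820, -0.1322, 0.9744]
V = J·q̇ = [-0.7298, 0.6091, 0.3233, -0.1538, 0.0784, 0.4164]

-0.7298 0.6091 0.3233 -0.1538 0.0784 0.4164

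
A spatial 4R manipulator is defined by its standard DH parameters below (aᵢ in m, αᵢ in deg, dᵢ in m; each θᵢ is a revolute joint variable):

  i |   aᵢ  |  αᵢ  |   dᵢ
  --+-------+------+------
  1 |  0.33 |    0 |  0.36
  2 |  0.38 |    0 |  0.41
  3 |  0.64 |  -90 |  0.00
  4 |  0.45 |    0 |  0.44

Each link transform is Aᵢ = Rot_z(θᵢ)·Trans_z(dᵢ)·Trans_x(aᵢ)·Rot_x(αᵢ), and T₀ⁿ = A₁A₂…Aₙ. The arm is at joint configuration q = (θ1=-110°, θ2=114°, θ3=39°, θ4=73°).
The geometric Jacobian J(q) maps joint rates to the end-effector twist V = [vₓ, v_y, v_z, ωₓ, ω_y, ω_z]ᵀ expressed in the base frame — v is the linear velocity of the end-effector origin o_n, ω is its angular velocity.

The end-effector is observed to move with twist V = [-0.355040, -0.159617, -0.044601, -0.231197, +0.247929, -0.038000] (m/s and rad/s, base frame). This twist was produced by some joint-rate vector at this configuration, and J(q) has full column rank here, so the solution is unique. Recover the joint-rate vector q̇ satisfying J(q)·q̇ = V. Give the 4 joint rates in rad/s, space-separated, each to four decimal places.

o_n = [0.5304, 0.5644, 0.3397]
J₁: ẑ×o_n = [-0.5644, 0.5304, 0.0000], ω = ẑ
J2: z=[0.0000, 0.0000, 1.0000] o=[-0.1129, -0.3101, 0.3600] → [-0.8745, 0.6433, 0.0000, 0.0000, 0.0000, 1.0000]
J3: z=[0.0000, 0.0000, 1.0000] o=[0.2662, -0.2836, 0.7700] → [-0.8480, 0.2642, 0.0000, 0.0000, 0.0000, 1.0000]
J4: z=[-0.6820, 0.7314, 0.0000] o=[0.7343, 0.1529, 0.7700] → [-0.3147, -0.2935, -0.1316, -0.6820, 0.7314, 0.0000]
q̇ = J⁺·V = [-0.9400, 0.5280, 0.3740, 0.3390]

-0.9400 0.5280 0.3740 0.3390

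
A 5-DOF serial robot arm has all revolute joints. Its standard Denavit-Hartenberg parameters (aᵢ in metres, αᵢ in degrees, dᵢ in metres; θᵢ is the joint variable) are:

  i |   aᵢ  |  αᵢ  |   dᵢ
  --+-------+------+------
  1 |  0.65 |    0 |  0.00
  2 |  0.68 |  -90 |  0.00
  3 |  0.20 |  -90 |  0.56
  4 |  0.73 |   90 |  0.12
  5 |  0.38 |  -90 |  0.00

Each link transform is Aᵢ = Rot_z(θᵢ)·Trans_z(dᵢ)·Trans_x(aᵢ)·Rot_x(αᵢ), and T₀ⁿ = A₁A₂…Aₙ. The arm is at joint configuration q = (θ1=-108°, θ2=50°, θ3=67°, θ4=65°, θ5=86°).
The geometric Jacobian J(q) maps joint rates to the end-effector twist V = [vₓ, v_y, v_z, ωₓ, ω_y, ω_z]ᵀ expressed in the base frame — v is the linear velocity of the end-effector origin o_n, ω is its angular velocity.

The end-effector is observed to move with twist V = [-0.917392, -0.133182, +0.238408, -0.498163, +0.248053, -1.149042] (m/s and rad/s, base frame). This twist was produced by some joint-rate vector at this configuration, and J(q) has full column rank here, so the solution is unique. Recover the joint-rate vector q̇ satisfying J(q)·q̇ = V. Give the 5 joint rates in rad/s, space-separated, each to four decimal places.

o_n = [-0.0829, -1.0441, -0.6734]
J₁: ẑ×o_n = [1.0441, -0.0829, 0.0000], ω = ẑ
J2: z=[0.0000, 0.0000, 1.0000] o=[-0.2009, -0.6182, 0.0000] → [0.4259, 0.1180, -0.0000, 0.0000, 0.0000, 1.0000]
J3: z=[0.8480, 0.5299, 0.0000] o=[0.1595, -1.1949, 0.0000] → [-0.3568, 0.5711, 0.2563, 0.8480, 0.5299, 0.0000]
J4: z=[-0.4878, 0.7806, -0.3907] o=[0.6758, -0.9644, -0.1841] → [-0.4131, 0.0578, 0.6311, -0.4878, 0.7806, -0.3907]
J5: z=[0.5461, -0.0764, -0.8343] o=[0.1201, -1.3235, -0.5150] → [0.2453, 0.2558, 0.1371, 0.5461, -0.0764, -0.8343]
q̇ = J⁺·V = [-0.6070, -0.3850, -0.2720, 0.4980, -0.0450]

-0.6070 -0.3850 -0.2720 0.4980 -0.0450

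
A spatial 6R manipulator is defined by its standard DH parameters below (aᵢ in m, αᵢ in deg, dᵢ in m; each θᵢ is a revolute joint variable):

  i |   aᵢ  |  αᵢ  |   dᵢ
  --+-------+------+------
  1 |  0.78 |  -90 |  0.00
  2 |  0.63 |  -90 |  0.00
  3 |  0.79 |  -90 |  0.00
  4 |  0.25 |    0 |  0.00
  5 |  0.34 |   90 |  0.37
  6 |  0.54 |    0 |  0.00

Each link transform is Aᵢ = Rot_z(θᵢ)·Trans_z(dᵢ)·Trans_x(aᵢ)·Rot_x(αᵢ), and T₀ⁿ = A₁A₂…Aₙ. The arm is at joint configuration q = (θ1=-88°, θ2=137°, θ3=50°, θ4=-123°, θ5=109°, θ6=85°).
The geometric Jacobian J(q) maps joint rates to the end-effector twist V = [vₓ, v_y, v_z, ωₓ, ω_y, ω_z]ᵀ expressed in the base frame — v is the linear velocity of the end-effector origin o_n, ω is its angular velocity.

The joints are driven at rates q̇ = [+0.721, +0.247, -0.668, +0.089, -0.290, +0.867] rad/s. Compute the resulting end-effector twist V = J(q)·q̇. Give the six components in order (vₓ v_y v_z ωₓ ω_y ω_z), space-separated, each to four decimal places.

0.4150 -0.5121 -0.2650 0.5319 0.1508 0.8346

o_n = [-1.3666, -0.1849, -0.1848]
J₁: ẑ×o_n = [0.1849, -1.3666, 0.0000], ω = ẑ
J2: z=[0.9994, 0.0349, 0.0000] o=[0.0272, -0.7795, 0.0000] → [-0.0064, 0.1846, 0.6429, 0.9994, 0.0349, 0.0000]
J3: z=[-0.0238, 0.6816, 0.7314] o=[0.0111, -0.3191, -0.4297] → [0.0688, -1.0018, 0.9358, -0.0238, 0.6816, 0.7314]
J4: z=[-0.6228, -0.5823, 0.5224] o=[-0.6066, 0.0310, -0.7760] → [-0.2315, -0.0288, -0.3081, -0.6228, -0.5823, 0.5224]
J5: z=[-0.6228, -0.5823, 0.5224] o=[-0.5051, 0.1136, -0.5629] → [-0.0643, -0.2145, -0.3157, -0.6228, -0.5823, 0.5224]
J6: z=[0.1661, 0.5541, 0.8157] o=[-0.9955, 0.1003, -0.4541] → [0.3820, -0.3474, 0.1582, 0.1661, 0.5541, 0.8157]
V = J·q̇ = [0.4150, -0.5121, -0.2650, 0.5319, 0.1508, 0.8346]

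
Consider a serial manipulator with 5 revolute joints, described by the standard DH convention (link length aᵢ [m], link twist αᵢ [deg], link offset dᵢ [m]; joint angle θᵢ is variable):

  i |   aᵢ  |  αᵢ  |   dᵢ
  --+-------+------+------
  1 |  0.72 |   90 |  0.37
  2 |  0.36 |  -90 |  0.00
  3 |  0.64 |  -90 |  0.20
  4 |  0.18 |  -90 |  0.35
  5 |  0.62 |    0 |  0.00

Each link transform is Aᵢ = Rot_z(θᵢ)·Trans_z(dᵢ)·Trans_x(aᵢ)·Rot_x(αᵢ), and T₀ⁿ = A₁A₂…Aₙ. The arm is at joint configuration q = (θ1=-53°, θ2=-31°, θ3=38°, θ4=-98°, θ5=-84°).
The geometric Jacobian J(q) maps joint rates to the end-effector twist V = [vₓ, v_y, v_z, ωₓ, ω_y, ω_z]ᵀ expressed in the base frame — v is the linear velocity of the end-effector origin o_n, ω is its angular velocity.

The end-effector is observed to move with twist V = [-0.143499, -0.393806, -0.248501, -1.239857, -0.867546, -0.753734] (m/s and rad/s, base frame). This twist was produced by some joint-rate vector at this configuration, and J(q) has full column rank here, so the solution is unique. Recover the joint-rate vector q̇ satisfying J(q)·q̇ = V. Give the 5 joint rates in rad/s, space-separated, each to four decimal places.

-0.2610 0.4160 -0.3780 -0.9920 -0.5160

o_n = [1.6017, -0.2400, 0.6244]
J₁: ẑ×o_n = [0.2400, 1.6017, -0.0000], ω = ẑ
J2: z=[-0.7986, -0.6018, 0.0000] o=[0.4333, -0.5750, 0.3700] → [-0.1531, 0.2032, 0.4356, -0.7986, -0.6018, 0.0000]
J3: z=[0.3100, -0.4113, 0.8572] o=[0.6190, -0.8215, 0.1846] → [-0.6793, 0.7060, 0.5844, 0.3100, -0.4113, 0.8572]
J4: z=[0.3117, 0.8957, 0.3171] o=[1.2558, -1.0118, 0.0963] → [0.2283, -0.0550, -0.0692, 0.3117, 0.8957, 0.3171]
J5: z=[0.9326, -0.2245, -0.2826] o=[1.3977, -0.7674, 0.3702] → [0.0920, -0.2947, 0.5377, 0.9326, -0.2245, -0.2826]
q̇ = J⁺·V = [-0.2610, 0.4160, -0.3780, -0.9920, -0.5160]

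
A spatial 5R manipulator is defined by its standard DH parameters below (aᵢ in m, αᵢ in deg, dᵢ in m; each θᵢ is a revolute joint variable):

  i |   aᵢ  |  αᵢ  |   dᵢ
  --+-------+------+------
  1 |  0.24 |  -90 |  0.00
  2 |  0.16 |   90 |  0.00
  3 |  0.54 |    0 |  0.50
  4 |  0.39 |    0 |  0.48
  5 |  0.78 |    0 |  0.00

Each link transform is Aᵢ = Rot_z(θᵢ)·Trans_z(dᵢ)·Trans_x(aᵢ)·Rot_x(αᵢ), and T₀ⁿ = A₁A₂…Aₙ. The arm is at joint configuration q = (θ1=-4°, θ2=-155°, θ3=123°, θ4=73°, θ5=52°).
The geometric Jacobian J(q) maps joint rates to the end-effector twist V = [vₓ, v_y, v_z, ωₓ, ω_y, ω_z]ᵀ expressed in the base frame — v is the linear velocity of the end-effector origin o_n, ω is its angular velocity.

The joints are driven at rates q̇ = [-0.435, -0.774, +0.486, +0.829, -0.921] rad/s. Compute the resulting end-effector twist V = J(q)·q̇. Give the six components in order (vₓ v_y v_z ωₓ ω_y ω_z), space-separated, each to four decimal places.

0.5277 -1.0305 0.3286 -0.2201 -0.7605 -0.7921

o_n = [0.5243, -0.4154, -1.2268]
J₁: ẑ×o_n = [0.4154, 0.5243, -0.0000], ω = ẑ
J2: z=[0.0698, 0.9976, 0.0000] o=[0.2394, -0.0167, 0.0000] → [-1.2238, 0.0856, -0.3120, 0.0698, 0.9976, 0.0000]
J3: z=[-0.4216, 0.0295, -0.9063] o=[0.0948, -0.0066, 0.0676] → [-0.4086, -0.9350, 0.1597, -0.4216, 0.0295, -0.9063]
J4: z=[-0.4216, 0.0295, -0.9063] o=[0.1815, 0.4413, -0.5098] → [-0.7976, -0.6129, 0.3511, -0.4216, 0.0295, -0.9063]
J5: z=[-0.4216, 0.0295, -0.9063] o=[0.3105, 0.3245, -1.1033] → [-0.6742, -0.2458, 0.3056, -0.4216, 0.0295, -0.9063]
V = J·q̇ = [0.5277, -1.0305, 0.3286, -0.2201, -0.7605, -0.7921]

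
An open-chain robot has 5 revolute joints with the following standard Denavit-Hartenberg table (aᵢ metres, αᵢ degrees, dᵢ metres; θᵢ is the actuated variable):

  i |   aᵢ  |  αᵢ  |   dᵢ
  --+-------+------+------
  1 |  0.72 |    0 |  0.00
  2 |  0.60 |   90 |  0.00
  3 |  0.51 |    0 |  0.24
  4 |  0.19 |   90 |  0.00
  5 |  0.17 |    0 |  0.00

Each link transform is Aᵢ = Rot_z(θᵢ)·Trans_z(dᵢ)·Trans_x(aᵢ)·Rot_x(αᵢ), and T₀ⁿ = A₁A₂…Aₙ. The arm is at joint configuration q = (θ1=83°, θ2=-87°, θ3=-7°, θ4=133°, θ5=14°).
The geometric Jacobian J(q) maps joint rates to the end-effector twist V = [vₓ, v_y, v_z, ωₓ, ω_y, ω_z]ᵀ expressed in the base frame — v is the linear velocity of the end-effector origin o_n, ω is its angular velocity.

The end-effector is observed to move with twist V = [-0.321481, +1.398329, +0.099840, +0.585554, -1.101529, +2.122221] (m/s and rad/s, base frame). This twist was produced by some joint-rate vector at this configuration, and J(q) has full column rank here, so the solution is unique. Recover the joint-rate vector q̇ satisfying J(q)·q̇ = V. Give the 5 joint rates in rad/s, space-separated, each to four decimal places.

0.8880 0.7540 0.6870 0.3710 0.8170

o_n = [0.9635, 0.3716, 0.2250]
J₁: ẑ×o_n = [-0.3716, 0.9635, 0.0000], ω = ẑ
J2: z=[0.0000, 0.0000, 1.0000] o=[0.0877, 0.7146, 0.0000] → [0.3431, 0.8758, -0.0000, 0.0000, 0.0000, 1.0000]
J3: z=[-0.0698, -0.9976, 0.0000] o=[0.6863, 0.6728, 0.0000] → [-0.2245, 0.0157, 0.2976, -0.0698, -0.9976, 0.0000]
J4: z=[-0.0698, -0.9976, 0.0000] o=[1.1745, 0.3981, -0.0622] → [-0.2865, 0.0200, -0.2086, -0.0698, -0.9976, 0.0000]
J5: z=[0.8070, -0.0564, 0.5878] o=[1.0631, 0.4058, 0.0916] → [0.0126, -0.1662, -0.0333, 0.8070, -0.0564, 0.5878]
q̇ = J⁺·V = [0.8880, 0.7540, 0.6870, 0.3710, 0.8170]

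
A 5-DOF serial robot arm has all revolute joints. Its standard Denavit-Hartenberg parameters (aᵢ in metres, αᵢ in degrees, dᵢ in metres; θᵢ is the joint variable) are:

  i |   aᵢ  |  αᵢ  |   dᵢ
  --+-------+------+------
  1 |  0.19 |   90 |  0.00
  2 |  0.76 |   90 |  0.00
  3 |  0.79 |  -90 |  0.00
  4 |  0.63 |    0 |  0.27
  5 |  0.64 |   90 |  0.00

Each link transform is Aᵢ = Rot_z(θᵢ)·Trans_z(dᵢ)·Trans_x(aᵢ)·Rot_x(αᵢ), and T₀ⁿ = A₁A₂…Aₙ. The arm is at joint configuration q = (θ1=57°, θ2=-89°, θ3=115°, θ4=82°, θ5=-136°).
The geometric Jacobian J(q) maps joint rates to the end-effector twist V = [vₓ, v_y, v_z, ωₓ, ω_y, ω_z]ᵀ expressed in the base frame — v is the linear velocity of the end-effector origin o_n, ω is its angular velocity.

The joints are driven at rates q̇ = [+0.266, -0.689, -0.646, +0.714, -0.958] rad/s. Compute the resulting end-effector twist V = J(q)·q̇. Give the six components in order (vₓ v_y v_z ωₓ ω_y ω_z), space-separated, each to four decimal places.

o_n = [1.0185, -0.3087, 0.0165]
J₁: ẑ×o_n = [0.3087, 1.0185, -0.0000], ω = ẑ
J2: z=[0.8387, -0.5446, 0.0000] o=[0.1035, 0.1593, 0.0000] → [-0.0090, -0.0138, 0.1058, 0.8387, -0.5446, 0.0000]
J3: z=[-0.5446, -0.8385, -0.0175] o=[0.1107, 0.1705, -0.7599] → [-0.6594, 0.4069, 1.0221, -0.5446, -0.8385, -0.0175]
J4: z=[-0.3631, 0.2169, 0.9062] o=[0.7080, -0.2244, -0.4261] → [0.1724, 0.4420, -0.0367, -0.3631, 0.2169, 0.9062]
J5: z=[-0.3631, 0.2169, 0.9062] o=[1.0160, 0.3135, -0.1335] → [0.5963, 0.0567, 0.2254, -0.3631, 0.2169, 0.9062]
V = J·q̇ = [0.0660, 0.2789, -0.9753, -0.1375, 0.8640, 0.0562]

0.0660 0.2789 -0.9753 -0.1375 0.8640 0.0562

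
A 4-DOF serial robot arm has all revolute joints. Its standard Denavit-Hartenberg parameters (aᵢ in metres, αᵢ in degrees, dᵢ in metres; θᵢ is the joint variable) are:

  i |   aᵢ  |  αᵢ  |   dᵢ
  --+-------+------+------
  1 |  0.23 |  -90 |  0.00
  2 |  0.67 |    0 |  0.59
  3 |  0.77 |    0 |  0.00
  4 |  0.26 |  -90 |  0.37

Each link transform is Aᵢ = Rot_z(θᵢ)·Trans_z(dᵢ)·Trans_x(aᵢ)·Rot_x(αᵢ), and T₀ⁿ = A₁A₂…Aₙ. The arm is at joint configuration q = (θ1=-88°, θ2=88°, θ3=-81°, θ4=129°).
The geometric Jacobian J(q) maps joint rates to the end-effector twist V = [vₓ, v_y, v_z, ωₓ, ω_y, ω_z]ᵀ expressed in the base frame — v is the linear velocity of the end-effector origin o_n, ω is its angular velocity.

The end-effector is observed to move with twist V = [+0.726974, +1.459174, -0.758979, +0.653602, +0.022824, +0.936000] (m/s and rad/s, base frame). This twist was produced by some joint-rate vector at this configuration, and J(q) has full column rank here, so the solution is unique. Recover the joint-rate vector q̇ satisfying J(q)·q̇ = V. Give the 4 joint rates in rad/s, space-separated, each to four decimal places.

o_n = [0.9884, -0.7966, -0.9440]
J₁: ẑ×o_n = [0.7966, 0.9884, -0.0000], ω = ẑ
J2: z=[0.9994, 0.0349, 0.0000] o=[0.0080, -0.2299, 0.0000] → [-0.0329, 0.9435, -0.6006, 0.9994, 0.0349, 0.0000]
J3: z=[0.9994, 0.0349, 0.0000] o=[0.5985, -0.2326, -0.6696] → [-0.0096, 0.2743, -0.5772, 0.9994, 0.0349, 0.0000]
J4: z=[0.9994, 0.0349, 0.0000] o=[0.6252, -0.9964, -0.7634] → [-0.0063, 0.1805, 0.1870, 0.9994, 0.0349, 0.0000]
q̇ = J⁺·V = [0.9360, 0.4620, 0.6770, -0.4850]

0.9360 0.4620 0.6770 -0.4850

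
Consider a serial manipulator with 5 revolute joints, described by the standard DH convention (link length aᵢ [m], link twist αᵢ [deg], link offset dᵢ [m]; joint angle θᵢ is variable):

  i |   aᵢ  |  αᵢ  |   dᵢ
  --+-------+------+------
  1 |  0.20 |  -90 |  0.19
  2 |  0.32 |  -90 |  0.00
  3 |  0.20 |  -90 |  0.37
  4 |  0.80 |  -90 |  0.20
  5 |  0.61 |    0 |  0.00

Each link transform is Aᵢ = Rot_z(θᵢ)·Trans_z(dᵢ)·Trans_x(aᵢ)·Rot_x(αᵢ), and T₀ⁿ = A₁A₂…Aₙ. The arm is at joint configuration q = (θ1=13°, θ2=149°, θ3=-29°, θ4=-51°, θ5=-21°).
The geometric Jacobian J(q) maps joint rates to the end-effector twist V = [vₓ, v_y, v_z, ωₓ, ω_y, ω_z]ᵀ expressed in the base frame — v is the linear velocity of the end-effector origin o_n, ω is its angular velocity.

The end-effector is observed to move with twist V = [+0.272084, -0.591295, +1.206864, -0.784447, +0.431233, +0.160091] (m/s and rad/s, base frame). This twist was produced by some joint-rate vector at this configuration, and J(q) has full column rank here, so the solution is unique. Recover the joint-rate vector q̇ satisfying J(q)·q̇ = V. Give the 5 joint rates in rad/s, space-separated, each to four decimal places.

o_n = [-1.7708, -0.2562, 0.6718]
J₁: ẑ×o_n = [0.2562, -1.7708, 0.0000], ω = ẑ
J2: z=[-0.2250, 0.9744, 0.0000] o=[0.1949, 0.0450, 0.1900] → [0.4694, 0.1084, 1.9830, -0.2250, 0.9744, 0.0000]
J3: z=[-0.5018, -0.1159, 0.8572] o=[-0.0724, -0.0167, 0.0252] → [0.1304, -1.1313, -0.0766, -0.5018, -0.1159, 0.8572]
J4: z=[-0.2082, -0.9457, -0.2497] o=[-0.4260, 0.0012, 0.2522] → [-0.4610, 0.4231, -1.2182, -0.2082, -0.9457, -0.2497]
J5: z=[-0.3366, 0.3090, -0.8895] o=[-1.2023, -0.1071, 0.5084] → [-0.0822, 0.5607, 0.2258, -0.3366, 0.3090, -0.8895]
q̇ = J⁺·V = [0.4480, 0.9840, 0.4550, 0.6880, 0.5690]

0.4480 0.9840 0.4550 0.6880 0.5690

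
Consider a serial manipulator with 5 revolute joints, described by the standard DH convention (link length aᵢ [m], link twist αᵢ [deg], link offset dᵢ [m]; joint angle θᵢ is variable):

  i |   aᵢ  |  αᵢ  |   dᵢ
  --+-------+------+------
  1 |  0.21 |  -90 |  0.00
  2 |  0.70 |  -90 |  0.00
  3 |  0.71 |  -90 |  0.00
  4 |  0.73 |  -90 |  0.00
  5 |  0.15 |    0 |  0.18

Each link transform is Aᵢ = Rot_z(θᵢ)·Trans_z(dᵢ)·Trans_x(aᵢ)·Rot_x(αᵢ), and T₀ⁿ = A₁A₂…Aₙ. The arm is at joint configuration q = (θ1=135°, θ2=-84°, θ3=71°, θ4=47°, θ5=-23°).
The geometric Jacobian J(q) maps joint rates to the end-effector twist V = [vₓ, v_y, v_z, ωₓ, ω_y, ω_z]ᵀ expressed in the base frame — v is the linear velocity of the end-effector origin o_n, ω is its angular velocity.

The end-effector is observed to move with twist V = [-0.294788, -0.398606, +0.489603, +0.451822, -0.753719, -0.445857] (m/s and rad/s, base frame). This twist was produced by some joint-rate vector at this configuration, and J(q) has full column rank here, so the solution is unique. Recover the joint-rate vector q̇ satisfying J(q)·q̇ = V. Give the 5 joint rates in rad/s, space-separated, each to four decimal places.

o_n = [1.1045, 0.4875, 1.0992]
J₁: ẑ×o_n = [-0.4875, 1.1045, 0.0000], ω = ẑ
J2: z=[-0.7071, -0.7071, 0.0000] o=[-0.1485, 0.1485, 0.0000] → [-0.7773, 0.7773, 0.6463, -0.7071, -0.7071, 0.0000]
J3: z=[-0.7032, 0.7032, -0.1045] o=[-0.2002, 0.2002, 0.6962] → [0.3135, 0.1470, -1.1195, -0.7032, 0.7032, -0.1045]
J4: z=[0.3001, 0.1603, -0.9403] o=[0.2574, 0.6920, 0.9261] → [-0.1646, -0.8485, -0.1972, 0.3001, 0.1603, -0.9403]
J5: z=[0.0082, -0.9862, -0.1655] o=[0.9537, 0.6614, 1.1431] → [0.0145, -0.0246, 0.1473, 0.0082, -0.9862, -0.1655]
q̇ = J⁺·V = [0.0960, 0.0360, -0.4440, 0.5360, 0.5090]

0.0960 0.0360 -0.4440 0.5360 0.5090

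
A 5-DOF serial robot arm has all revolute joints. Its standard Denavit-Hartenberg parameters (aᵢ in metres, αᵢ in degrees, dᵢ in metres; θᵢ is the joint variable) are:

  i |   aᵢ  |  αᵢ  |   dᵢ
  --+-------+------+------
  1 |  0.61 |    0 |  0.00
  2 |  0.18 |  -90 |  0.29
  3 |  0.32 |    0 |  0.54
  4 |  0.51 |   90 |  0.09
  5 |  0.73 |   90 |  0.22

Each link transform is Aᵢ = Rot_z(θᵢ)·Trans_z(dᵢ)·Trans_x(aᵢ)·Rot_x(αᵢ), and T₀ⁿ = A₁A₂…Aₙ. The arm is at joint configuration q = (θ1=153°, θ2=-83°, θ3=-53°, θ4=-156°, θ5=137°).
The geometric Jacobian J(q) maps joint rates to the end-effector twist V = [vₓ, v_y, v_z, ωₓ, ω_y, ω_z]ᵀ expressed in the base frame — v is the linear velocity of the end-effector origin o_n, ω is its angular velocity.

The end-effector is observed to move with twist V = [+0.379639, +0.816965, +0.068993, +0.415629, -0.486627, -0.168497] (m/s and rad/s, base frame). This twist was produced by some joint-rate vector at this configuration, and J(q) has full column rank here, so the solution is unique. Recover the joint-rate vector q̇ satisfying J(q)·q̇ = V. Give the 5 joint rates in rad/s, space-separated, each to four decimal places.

-0.7500 0.0130 -0.8040 0.2470 -0.6500

o_n = [-1.4323, 1.1327, 0.3647]
J₁: ẑ×o_n = [-1.1327, -1.4323, 0.0000], ω = ẑ
J2: z=[0.0000, 0.0000, 1.0000] o=[-0.5435, 0.2769, 0.0000] → [-0.8557, -0.8888, 0.0000, 0.0000, 0.0000, 1.0000]
J3: z=[-0.9397, 0.3420, 0.0000] o=[-0.4820, 0.4461, 0.2900] → [0.0256, 0.0702, -0.3201, -0.9397, 0.3420, 0.0000]
J4: z=[-0.9397, 0.3420, 0.0000] o=[-0.9235, 0.8117, 0.5456] → [-0.0618, -0.1699, -0.1276, -0.9397, 0.3420, 0.0000]
J5: z=[0.1658, 0.4556, -0.8746] o=[-1.1607, 0.4234, 0.2983] → [0.6506, 0.2266, 0.2414, 0.1658, 0.4556, -0.8746]
q̇ = J⁺·V = [-0.7500, 0.0130, -0.8040, 0.2470, -0.6500]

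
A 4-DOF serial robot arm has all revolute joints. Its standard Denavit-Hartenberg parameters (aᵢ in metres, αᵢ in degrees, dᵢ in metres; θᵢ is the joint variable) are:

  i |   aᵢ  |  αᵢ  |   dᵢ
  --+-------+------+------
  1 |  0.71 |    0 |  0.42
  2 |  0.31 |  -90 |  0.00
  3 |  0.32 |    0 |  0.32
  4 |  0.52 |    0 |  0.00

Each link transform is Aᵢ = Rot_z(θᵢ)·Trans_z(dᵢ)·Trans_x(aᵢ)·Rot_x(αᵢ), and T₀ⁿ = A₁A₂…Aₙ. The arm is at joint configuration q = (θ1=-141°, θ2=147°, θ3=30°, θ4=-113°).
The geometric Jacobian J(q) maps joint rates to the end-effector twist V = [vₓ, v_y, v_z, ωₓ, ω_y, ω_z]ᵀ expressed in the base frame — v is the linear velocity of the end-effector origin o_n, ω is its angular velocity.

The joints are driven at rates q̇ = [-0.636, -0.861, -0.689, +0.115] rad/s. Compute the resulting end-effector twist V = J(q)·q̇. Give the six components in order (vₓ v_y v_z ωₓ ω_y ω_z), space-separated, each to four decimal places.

0.1090 -0.5869 0.2273 0.0600 -0.5709 -1.4970

o_n = [0.0617, -0.0606, 0.7761]
J₁: ẑ×o_n = [0.0606, 0.0617, -0.0000], ω = ẑ
J2: z=[0.0000, 0.0000, 1.0000] o=[-0.5518, -0.4468, 0.4200] → [-0.3862, 0.6135, 0.0000, 0.0000, 0.0000, 1.0000]
J3: z=[-0.1045, 0.9945, 0.0000] o=[-0.2435, -0.4144, 0.4200] → [0.3542, 0.0372, -0.3405, -0.1045, 0.9945, 0.0000]
J4: z=[-0.1045, 0.9945, 0.0000] o=[-0.0013, -0.0672, 0.2600] → [0.5133, 0.0539, -0.0634, -0.1045, 0.9945, 0.0000]
V = J·q̇ = [0.1090, -0.5869, 0.2273, 0.0600, -0.5709, -1.4970]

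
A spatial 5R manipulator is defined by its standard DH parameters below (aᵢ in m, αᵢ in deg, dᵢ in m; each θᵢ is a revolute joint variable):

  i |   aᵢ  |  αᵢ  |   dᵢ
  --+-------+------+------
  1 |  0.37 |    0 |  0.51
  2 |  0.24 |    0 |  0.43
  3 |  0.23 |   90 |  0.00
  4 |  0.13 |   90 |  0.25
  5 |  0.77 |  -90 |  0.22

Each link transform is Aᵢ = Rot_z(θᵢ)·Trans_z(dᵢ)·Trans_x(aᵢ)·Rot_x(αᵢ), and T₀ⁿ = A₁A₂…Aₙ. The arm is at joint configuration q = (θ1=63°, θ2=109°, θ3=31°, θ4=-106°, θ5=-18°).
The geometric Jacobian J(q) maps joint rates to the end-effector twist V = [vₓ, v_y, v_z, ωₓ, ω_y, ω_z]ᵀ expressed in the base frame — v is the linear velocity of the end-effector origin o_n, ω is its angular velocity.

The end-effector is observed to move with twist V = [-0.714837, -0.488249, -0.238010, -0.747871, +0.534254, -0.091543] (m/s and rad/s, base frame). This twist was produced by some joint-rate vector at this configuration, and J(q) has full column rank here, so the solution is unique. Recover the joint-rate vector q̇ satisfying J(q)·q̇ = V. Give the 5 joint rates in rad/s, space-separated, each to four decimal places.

0.7950 -0.6000 -0.1490 0.7840 -0.4990

o_n = [0.1273, 0.4598, 0.1717]
J₁: ẑ×o_n = [-0.4598, 0.1273, 0.0000], ω = ẑ
J2: z=[0.0000, 0.0000, 1.0000] o=[0.1680, 0.3297, 0.5100] → [-0.1301, -0.0406, 0.0000, 0.0000, 0.0000, 1.0000]
J3: z=[0.0000, 0.0000, 1.0000] o=[-0.0697, 0.3631, 0.9400] → [-0.0967, 0.1970, 0.0000, 0.0000, 0.0000, 1.0000]
J4: z=[-0.3907, 0.9205, 0.0000] o=[-0.2814, 0.2732, 0.9400] → [-0.7072, -0.3002, -0.4492, -0.3907, 0.9205, 0.0000]
J5: z=[0.8848, 0.3756, 0.2756] o=[-0.3461, 0.5173, 0.8150] → [-0.2258, 0.6997, -0.2287, 0.8848, 0.3756, 0.2756]
q̇ = J⁺·V = [0.7950, -0.6000, -0.1490, 0.7840, -0.4990]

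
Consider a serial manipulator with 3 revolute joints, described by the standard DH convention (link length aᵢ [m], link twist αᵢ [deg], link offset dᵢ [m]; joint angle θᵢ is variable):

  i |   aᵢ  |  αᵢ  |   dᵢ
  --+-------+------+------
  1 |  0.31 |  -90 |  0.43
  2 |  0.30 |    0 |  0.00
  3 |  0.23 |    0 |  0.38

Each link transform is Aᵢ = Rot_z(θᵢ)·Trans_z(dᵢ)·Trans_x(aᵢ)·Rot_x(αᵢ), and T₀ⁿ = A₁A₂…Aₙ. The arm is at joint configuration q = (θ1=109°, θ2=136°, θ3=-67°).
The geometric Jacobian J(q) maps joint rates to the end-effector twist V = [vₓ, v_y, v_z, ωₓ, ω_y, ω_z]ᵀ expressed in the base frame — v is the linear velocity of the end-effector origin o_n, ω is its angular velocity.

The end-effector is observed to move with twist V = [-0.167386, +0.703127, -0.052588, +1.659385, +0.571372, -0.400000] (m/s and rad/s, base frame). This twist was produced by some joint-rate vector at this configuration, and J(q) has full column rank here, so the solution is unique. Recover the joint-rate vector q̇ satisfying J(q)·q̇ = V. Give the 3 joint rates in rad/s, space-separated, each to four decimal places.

-0.4000 -0.9140 -0.8410

o_n = [-0.4168, 0.0433, 0.0069]
J₁: ẑ×o_n = [-0.0433, -0.4168, 0.0000], ω = ẑ
J2: z=[-0.9455, -0.3256, 0.0000] o=[-0.1009, 0.2931, 0.4300] → [0.1378, -0.4001, 0.1334, -0.9455, -0.3256, 0.0000]
J3: z=[-0.9455, -0.3256, 0.0000] o=[-0.0307, 0.0891, 0.2216] → [0.0699, -0.2030, -0.0824, -0.9455, -0.3256, 0.0000]
q̇ = J⁺·V = [-0.4000, -0.9140, -0.8410]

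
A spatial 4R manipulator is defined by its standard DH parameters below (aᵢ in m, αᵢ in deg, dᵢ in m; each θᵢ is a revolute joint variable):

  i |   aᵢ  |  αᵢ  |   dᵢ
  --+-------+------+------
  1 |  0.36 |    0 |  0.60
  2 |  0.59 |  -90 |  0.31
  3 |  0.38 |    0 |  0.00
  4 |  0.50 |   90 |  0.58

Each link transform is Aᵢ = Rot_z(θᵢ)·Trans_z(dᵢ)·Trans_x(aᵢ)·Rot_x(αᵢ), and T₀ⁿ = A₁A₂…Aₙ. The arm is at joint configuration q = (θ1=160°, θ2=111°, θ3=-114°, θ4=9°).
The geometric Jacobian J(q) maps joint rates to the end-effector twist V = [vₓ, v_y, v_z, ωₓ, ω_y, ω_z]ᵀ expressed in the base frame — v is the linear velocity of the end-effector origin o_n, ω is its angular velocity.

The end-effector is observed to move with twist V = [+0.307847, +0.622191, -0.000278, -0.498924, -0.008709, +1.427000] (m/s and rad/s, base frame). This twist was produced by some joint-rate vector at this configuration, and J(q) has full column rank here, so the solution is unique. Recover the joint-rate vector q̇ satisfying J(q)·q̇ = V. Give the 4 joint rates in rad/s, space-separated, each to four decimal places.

0.9150 0.5120 0.4160 -0.9150

o_n = [0.2470, -0.1727, 1.7401]
J₁: ẑ×o_n = [0.1727, 0.2470, -0.0000], ω = ẑ
J2: z=[0.0000, 0.0000, 1.0000] o=[-0.3383, 0.1231, 0.6000] → [0.2959, 0.5853, -0.0000, 0.0000, 0.0000, 1.0000]
J3: z=[0.9998, 0.0175, 0.0000] o=[-0.3280, -0.4668, 0.9100] → [0.0145, -0.8300, 0.2840, 0.9998, 0.0175, 0.0000]
J4: z=[0.9998, 0.0175, 0.0000] o=[-0.3307, -0.3122, 1.2571] → [0.0084, -0.4829, 0.1294, 0.9998, 0.0175, 0.0000]
q̇ = J⁺·V = [0.9150, 0.5120, 0.4160, -0.9150]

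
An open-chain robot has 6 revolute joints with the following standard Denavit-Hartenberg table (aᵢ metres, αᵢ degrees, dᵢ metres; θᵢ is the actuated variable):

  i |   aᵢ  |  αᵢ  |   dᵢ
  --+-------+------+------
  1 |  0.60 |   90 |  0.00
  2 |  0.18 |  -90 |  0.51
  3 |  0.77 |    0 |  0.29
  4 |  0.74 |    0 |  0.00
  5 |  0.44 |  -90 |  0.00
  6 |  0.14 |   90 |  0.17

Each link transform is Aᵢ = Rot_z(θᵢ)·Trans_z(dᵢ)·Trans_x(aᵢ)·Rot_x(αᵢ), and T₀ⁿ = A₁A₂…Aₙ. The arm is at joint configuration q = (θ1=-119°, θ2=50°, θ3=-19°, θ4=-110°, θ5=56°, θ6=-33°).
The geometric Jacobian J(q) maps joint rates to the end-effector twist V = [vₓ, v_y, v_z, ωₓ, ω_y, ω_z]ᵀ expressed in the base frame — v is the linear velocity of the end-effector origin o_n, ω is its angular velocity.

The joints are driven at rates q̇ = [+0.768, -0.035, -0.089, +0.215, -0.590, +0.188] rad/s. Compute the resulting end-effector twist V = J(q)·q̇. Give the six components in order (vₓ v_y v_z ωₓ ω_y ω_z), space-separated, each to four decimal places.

-0.3525 -1.3294 -0.1518 -0.1497 -0.4556 0.6075

o_n = [-1.9852, 0.1708, 0.8237]
J₁: ẑ×o_n = [-0.1708, -1.9852, 0.0000], ω = ẑ
J2: z=[-0.8746, 0.4848, 0.0000] o=[-0.2909, -0.5248, 0.0000] → [0.3993, 0.7204, 0.2130, -0.8746, 0.4848, 0.0000]
J3: z=[0.3714, 0.6700, 0.6428] o=[-0.7930, -0.3787, 0.1379] → [0.1062, -1.0210, 1.0029, 0.3714, 0.6700, 0.6428]
J4: z=[0.3714, 0.6700, 0.6428] o=[-1.1315, -0.4722, 0.8820] → [-0.4524, -0.5271, 0.8108, 0.3714, 0.6700, 0.6428]
J5: z=[0.3714, 0.6700, 0.6428] o=[-1.4893, 0.0684, 0.5253] → [0.1341, -0.4296, 0.3703, 0.3714, 0.6700, 0.6428]
J6: z=[-0.0423, -0.6794, 0.7326] o=[-1.8974, 0.2001, 0.6238] → [-0.1143, -0.0558, -0.0584, -0.0423, -0.6794, 0.7326]
V = J·q̇ = [-0.3525, -1.3294, -0.1518, -0.1497, -0.4556, 0.6075]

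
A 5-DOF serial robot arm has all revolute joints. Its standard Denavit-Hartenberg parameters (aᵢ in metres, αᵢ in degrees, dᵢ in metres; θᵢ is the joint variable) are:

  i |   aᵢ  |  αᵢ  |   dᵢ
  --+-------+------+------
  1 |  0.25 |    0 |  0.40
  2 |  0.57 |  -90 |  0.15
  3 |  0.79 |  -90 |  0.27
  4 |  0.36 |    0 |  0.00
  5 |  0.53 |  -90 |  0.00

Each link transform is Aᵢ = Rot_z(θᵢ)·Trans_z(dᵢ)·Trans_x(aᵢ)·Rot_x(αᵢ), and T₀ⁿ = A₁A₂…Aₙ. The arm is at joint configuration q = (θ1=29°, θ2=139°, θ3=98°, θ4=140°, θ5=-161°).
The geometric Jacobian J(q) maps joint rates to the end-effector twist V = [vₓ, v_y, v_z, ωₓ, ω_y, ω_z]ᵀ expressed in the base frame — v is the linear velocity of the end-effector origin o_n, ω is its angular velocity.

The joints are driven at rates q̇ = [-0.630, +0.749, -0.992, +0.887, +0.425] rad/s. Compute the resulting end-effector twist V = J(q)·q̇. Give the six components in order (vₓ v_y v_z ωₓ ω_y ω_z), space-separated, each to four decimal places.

-0.7871 0.4071 -0.1828 1.4771 0.7002 0.3016

o_n = [-0.2490, -0.0130, -0.4492]
J₁: ẑ×o_n = [0.0130, -0.2490, 0.0000], ω = ẑ
J2: z=[0.0000, 0.0000, 1.0000] o=[0.2187, 0.1212, 0.4000] → [0.1342, -0.4677, 0.0000, 0.0000, 0.0000, 1.0000]
J3: z=[-0.2079, -0.9781, 0.0000] o=[-0.3389, 0.2397, 0.5500] → [0.9774, -0.2077, 0.1404, -0.2079, -0.9781, 0.0000]
J4: z=[0.9686, -0.2059, 0.1392] o=[-0.2875, -0.0472, -0.2323] → [0.0399, 0.2154, 0.0411, 0.9686, -0.2059, 0.1392]
J5: z=[0.9686, -0.2059, 0.1392] o=[-0.2769, 0.1871, 0.0408] → [0.1287, 0.4785, -0.1881, 0.9686, -0.2059, 0.1392]
V = J·q̇ = [-0.7871, 0.4071, -0.1828, 1.4771, 0.7002, 0.3016]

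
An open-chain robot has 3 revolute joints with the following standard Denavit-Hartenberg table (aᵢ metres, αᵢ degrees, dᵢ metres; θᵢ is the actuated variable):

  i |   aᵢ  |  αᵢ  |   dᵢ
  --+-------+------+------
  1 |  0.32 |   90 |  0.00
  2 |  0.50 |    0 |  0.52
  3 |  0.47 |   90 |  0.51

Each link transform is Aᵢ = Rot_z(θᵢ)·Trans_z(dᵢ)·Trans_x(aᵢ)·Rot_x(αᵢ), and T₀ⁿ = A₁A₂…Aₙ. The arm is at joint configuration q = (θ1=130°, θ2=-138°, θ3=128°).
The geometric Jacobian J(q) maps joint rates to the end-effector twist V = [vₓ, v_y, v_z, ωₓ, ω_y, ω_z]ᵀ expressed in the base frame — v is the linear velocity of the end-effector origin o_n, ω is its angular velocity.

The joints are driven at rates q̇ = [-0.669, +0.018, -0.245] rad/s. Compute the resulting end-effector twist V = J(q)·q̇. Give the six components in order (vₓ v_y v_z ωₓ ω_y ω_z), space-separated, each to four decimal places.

0.6617 -0.3606 -0.1118 -0.1739 -0.1459 -0.6690

o_n = [0.5247, 0.9771, -0.4162]
J₁: ẑ×o_n = [-0.9771, 0.5247, 0.0000], ω = ẑ
J2: z=[0.7660, 0.6428, 0.0000] o=[-0.2057, 0.2451, 0.0000] → [-0.2675, 0.3188, 0.0913, 0.7660, 0.6428, 0.0000]
J3: z=[0.7660, 0.6428, 0.0000] o=[0.4315, 0.2947, -0.3346] → [-0.0525, 0.0625, 0.4629, 0.7660, 0.6428, 0.0000]
V = J·q̇ = [0.6617, -0.3606, -0.1118, -0.1739, -0.1459, -0.6690]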